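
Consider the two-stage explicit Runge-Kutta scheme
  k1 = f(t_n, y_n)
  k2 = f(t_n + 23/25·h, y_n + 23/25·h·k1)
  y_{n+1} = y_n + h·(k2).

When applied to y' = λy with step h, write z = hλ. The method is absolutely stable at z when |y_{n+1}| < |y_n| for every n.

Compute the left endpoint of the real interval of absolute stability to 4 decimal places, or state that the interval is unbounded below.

Test eqn y'=λy, z=hλ:
  k1=λy_n ⇒ h·k1=z·y_n;  k2=λ(1+23/25z)y_n ⇒ h·k2=z(1+23/25z)y_n
  y_{n+1}/y_n = 1 + z(1+23/25z) = 1 + z + 23/25z²
  R(z) = 1 + z + 23/25z².

Need |R(x)|<1, x<0.
x=-0.7: |R|=0.7508
R=1: x+23/25x²=0 ⇒ x=−25/23=-1.0870; min R=1−1/(4·23/25)=0.7283>−1
Confirm numerically:
  x=-1.030: |R|=0.94603 <1
  x=-0.860: |R|=0.82043 <1
  x=-0.752: |R|=0.76826 <1
  x=-1.602: |R|=1.75909 >1
  x=-1.577: |R|=1.71097 >1
  x=-1.270: |R|=1.21387 >1
So |R|<1 on (-1.0870, 0).

left endpoint -1.0870.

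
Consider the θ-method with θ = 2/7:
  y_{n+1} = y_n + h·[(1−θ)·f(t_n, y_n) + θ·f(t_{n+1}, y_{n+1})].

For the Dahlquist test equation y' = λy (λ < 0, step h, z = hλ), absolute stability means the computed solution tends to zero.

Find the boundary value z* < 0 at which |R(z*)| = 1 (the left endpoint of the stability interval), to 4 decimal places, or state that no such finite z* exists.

With y'=λy (z=hλ):
  y_{n+1} = y_n + z·[5/7·y_n + 2/7·y_{n+1}] ⇒ (1 − 2/7z)y_{n+1} = (1 + 5/7z)y_n
  R(z) = (1 + 5/7z)/(1 − 2/7z).

Solve |R(x)|<1 on ℝ⁻.
x=-0.69: |R|=0.4236
R=−1: 1+5/7x = −1+2/7x ⇒ -3/7x=2 ⇒ x=2/(-3/7)=-4.6667
Confirm numerically:
  x=-3.276: |R|=0.69215 <1
  x=-2.900: |R|=0.58594 <1
  x=-2.854: |R|=0.57208 <1
  x=-2.607: |R|=0.49411 <1
  x=-5.005: |R|=1.05967 >1
  x=-4.981: |R|=1.05559 >1
So |R|<1 on (-4.6667, 0).

left endpoint -4.6667.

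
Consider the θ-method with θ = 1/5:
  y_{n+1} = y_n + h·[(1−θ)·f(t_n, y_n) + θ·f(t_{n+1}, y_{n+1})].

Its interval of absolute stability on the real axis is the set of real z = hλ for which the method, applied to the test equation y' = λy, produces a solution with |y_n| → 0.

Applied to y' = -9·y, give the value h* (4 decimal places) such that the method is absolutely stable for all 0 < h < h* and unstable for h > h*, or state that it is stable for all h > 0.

Set f=λy, z=hλ:
  y_{n+1} = y_n + z·[4/5·y_n + 1/5·y_{n+1}] ⇒ (1 − 1/5z)y_{n+1} = (1 + 4/5z)y_n
  so R(z) = (1 + 4/5z)/(1 − 1/5z).

Boundary: |R(x)|=1, x<0.
x=-0.33: |R|=0.6904
R=−1: 1+4/5x = −1+1/5x ⇒ -3/5x=2 ⇒ x=2/(-3/5)=-3.3333
Confirm numerically:
  x=-2.471: |R|=0.65373 <1
  x=-2.286: |R|=0.56876 <1
  x=-1.487: |R|=0.14614 <1
  x=-3.771: |R|=1.14970 >1
  x=-3.483: |R|=1.05293 >1
Interval (-3.3333, 0).

(-3.3333,0); λ=-9 ⇒ h* = (10/3)/9 = 0.3704.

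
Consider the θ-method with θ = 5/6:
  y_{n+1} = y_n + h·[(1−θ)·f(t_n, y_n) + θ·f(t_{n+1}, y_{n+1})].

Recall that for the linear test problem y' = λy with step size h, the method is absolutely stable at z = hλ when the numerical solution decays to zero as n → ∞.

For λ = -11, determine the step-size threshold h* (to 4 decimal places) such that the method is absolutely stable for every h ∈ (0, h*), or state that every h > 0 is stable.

unbounded; (−∞, 0). Any h>0 works for λ=-11.

Test eqn y'=λy, z=hλ:
  y_{n+1} = y_n + z·[1/6·y_n + 5/6·y_{n+1}] ⇒ (1 − 5/6z)y_{n+1} = (1 + 1/6z)y_n
  so R(z) = (1 + 1/6z)/(1 − 5/6z).

Need |R(x)|<1, x<0.
x=-1.22: |R|=0.3950
x=-2: |R|=0.2500
x=-10: |R|=0.0714
x=-100: |R|=0.1858
θ=5/6≥1/2 ⇒ |1+1/6x|<|1−5/6x| ∀x<0 ⇒ stable on all of ℝ⁻.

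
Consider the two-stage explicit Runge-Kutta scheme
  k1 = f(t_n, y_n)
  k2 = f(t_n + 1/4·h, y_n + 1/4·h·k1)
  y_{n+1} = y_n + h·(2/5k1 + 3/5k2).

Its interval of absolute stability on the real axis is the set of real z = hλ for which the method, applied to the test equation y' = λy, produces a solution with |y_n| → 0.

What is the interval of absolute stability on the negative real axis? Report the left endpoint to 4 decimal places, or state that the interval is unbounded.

Test eqn y'=λy, z=hλ:
  k1=λy_n ⇒ h·k1=z·y_n;  k2=λ(1+1/4z)y_n ⇒ h·k2=z(1+1/4z)y_n
  y_{n+1}/y_n = 1 + 2/5z + 3/5z(1+1/4z) = 1 + z + 3/20z²
  so R(z) = 1 + z + 3/20z².

Find x<0 with |R(x)|<1.
x=-0.3: |R|=0.7135
R=1: x+3/20x²=0 ⇒ x=−20/3=-6.6667; min R=1−1/(4·3/20)=-0.6667>−1
Confirm numerically:
  x=-5.606: |R|=0.10809 <1
  x=-5.333: |R|=0.06687 <1
  x=-5.222: |R|=0.13161 <1
  x=-3.331: |R|=0.66667 <1
  x=-7.008: |R|=1.35881 >1
  x=-6.823: |R|=1.16000 >1
  x=-6.816: |R|=1.15268 >1
Stable set (-6.6667, 0).

(-6.6667, 0).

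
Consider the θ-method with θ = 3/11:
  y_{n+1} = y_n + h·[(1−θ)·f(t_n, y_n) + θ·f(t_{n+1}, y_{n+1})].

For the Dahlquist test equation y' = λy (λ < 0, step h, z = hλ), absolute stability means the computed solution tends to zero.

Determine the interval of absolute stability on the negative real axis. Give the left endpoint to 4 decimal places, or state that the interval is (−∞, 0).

(-4.4000, 0).

With y'=λy (z=hλ):
  y_{n+1} = y_n + z·[8/11·y_n + 3/11·y_{n+1}] ⇒ (1 − 3/11z)y_{n+1} = (1 + 8/11z)y_n
  so R(z) = (1 + 8/11z)/(1 − 3/11z).

Find x<0 with |R(x)|<1.
x=-1.51: |R|=0.0695
R=−1: 1+8/11x = −1+3/11x ⇒ -5/11x=2 ⇒ x=2/(-5/11)=-4.4000
Confirm numerically:
  x=-3.988: |R|=0.91029 <1
  x=-3.559: |R|=0.80602 <1
  x=-3.194: |R|=0.70703 <1
  x=-2.061: |R|=0.31939 <1
  x=-4.751: |R|=1.06950 >1
  x=-4.613: |R|=1.04288 >1
Stable set (-4.4000, 0).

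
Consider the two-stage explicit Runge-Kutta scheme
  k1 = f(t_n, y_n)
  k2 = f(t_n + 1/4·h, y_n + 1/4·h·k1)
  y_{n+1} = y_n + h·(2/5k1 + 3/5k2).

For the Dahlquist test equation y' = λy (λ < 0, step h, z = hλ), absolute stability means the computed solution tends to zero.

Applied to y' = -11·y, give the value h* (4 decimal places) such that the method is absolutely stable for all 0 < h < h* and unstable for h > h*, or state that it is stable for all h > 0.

(-6.6667,0); λ=-11 ⇒ h* = (20/3)/11 = 0.6061.

On y'=λy, z=hλ:
  k1=λy_n ⇒ h·k1=z·y_n;  k2=λ(1+1/4z)y_n ⇒ h·k2=z(1+1/4z)y_n
  y_{n+1}/y_n = 1 + 2/5z + 3/5z(1+1/4z) = 1 + z + 3/20z²
  so R(z) = 1 + z + 3/20z².

Find x<0 with |R(x)|<1.
x=-1.75: |R|=0.2906
R=1: x+3/20x²=0 ⇒ x=−20/3=-6.6667; min R=1−1/(4·3/20)=-0.6667>−1
Confirm numerically:
  x=-5.695: |R|=0.16995 <1
  x=-4.603: |R|=0.42486 <1
  x=-3.448: |R|=0.66469 <1
  x=-3.247: |R|=0.66555 <1
  x=-7.228: |R|=1.60860 >1
  x=-7.050: |R|=1.40537 >1
  x=-6.714: |R|=1.04767 >1
Stable set (-6.6667, 0).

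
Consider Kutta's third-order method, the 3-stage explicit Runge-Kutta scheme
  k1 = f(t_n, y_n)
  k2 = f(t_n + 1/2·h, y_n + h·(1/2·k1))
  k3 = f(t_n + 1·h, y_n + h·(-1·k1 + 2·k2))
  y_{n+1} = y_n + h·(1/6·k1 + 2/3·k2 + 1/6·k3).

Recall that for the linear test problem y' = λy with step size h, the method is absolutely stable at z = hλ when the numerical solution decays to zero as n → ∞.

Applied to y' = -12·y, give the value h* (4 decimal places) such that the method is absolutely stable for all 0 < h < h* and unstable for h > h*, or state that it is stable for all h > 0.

Test eqn y'=λy, z=hλ:
  order 3, 3-stage ⇒ R(z)=1+z+z^2/2+z^3/6
  (e.g. R(-0.64)=0.52111, |R|=0.52111)

Need |R(x)|<1, x<0.
x=-0.64: |R|=0.5211
|R(-2.87)|=1.6915 |R(-1.78)|=0.1358 |R(-1.5)|=0.0625
Bisect:
  x_lo=-3.3333 |R|=2.9506  x_hi=-0.2486 |R|=0.7798
  mid=-1.79094 |R|=0.14460 →hi
  mid=-2.56212 |R|=1.08305 →lo
  mid=-2.17653 |R|=0.52636 →hi
  mid=-2.36933 |R|=0.77926 →hi
  mid=-2.46573 |R|=0.92435 →hi
  mid=-2.51393 |R|=1.00194 →lo
  mid=-2.48983 |R|=0.96271 →hi
  ...
  [-2.51280,-2.51261] ⇒ x*=-2.5127
Stable set (-2.5127, 0).

(-2.5127,0); λ=-12 ⇒ h* = 0.2094.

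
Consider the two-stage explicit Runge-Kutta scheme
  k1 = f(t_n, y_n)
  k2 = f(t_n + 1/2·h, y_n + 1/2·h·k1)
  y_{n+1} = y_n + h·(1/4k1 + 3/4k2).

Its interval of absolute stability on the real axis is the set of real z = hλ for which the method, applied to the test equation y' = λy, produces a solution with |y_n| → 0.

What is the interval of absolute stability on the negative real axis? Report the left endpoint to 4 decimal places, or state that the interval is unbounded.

(-2.6667, 0).

Test eqn y'=λy, z=hλ:
  k1=λy_n ⇒ h·k1=z·y_n;  k2=λ(1+1/2z)y_n ⇒ h·k2=z(1+1/2z)y_n
  y_{n+1}/y_n = 1 + 1/4z + 3/4z(1+1/2z) = 1 + z + 3/8z²
  R(z) = 1 + z + 3/8z².

Find x<0 with |R(x)|<1.
x=-0.9: |R|=0.4038
R=1: x+3/8x²=0 ⇒ x=−8/3=-2.6667; min R=1−1/(4·3/8)=0.3333>−1
Confirm numerically:
  x=-1.834: |R|=0.42733 <1
  x=-1.753: |R|=0.39938 <1
  x=-1.121: |R|=0.35024 <1
  x=-1.084: |R|=0.35665 <1
  x=-3.197: |R|=1.63580 >1
  x=-2.973: |R|=1.34152 >1
Interval (-2.6667, 0).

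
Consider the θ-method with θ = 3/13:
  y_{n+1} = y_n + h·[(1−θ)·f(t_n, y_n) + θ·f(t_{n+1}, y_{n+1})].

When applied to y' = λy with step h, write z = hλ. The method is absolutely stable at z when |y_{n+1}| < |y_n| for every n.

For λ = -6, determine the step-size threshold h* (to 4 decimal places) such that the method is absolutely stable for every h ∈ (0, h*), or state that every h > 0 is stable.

(-3.7143,0); λ=-6 ⇒ h* = (26/7)/6 = 0.6190.

On y'=λy, z=hλ:
  y_{n+1} = y_n + z·[10/13·y_n + 3/13·y_{n+1}] ⇒ (1 − 3/13z)y_{n+1} = (1 + 10/13z)y_n
  so R(z) = (1 + 10/13z)/(1 − 3/13z).

Solve |R(x)|<1 on ℝ⁻.
x=-0.86: |R|=0.2824
R=−1: 1+10/13x = −1+3/13x ⇒ -7/13x=2 ⇒ x=2/(-7/13)=-3.7143
Confirm numerically:
  x=-3.647: |R|=0.98033 <1
  x=-3.284: |R|=0.86820 <1
  x=-2.458: |R|=0.56837 <1
  x=-2.433: |R|=0.55816 <1
  x=-3.989: |R|=1.07702 >1
  x=-3.814: |R|=1.02856 >1
  x=-3.804: |R|=1.02573 >1
Stable set (-3.7143, 0).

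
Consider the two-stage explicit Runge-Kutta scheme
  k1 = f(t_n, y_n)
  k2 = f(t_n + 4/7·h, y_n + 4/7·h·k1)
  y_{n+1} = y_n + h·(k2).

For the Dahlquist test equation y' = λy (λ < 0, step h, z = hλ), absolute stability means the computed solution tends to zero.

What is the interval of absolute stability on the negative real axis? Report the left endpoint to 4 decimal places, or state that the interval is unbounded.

Set f=λy, z=hλ:
  k1=λy_n ⇒ h·k1=z·y_n;  k2=λ(1+4/7z)y_n ⇒ h·k2=z(1+4/7z)y_n
  y_{n+1}/y_n = 1 + z(1+4/7z) = 1 + z + 4/7z²
  ⇒ R(z) = 1 + z + 4/7z².

Boundary: |R(x)|=1, x<0.
x=-0.33: |R|=0.7322
R=1: x+4/7x²=0 ⇒ x=−7/4=-1.7500; min R=1−1/(4·4/7)=0.5625>−1
Confirm numerically:
  x=-1.570: |R|=0.83851 <1
  x=-1.106: |R|=0.59299 <1
  x=-1.019: |R|=0.57435 <1
  x=-2.308: |R|=1.73592 >1
  x=-2.211: |R|=1.58244 >1
So |R|<1 on (-1.7500, 0).

z∈(-1.7500,0).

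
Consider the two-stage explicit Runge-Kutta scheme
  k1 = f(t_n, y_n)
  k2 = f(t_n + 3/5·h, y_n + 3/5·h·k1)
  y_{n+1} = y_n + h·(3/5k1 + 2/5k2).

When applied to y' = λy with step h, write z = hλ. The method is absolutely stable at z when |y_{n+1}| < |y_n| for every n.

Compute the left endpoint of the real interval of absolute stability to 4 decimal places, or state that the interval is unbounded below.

left endpoint -4.1667.

With y'=λy (z=hλ):
  k1=λy_n ⇒ h·k1=z·y_n;  k2=λ(1+3/5z)y_n ⇒ h·k2=z(1+3/5z)y_n
  y_{n+1}/y_n = 1 + 3/5z + 2/5z(1+3/5z) = 1 + z + 6/25z²
  R(z) = 1 + z + 6/25z².

Boundary: |R(x)|=1, x<0.
x=-1.67: |R|=0.0007
R=1: x+6/25x²=0 ⇒ x=−25/6=-4.1667; min R=1−1/(4·6/25)=-0.0417>−1
Confirm numerically:
  x=-2.321: |R|=0.02811 <1
  x=-2.161: |R|=0.04022 <1
  x=-2.093: |R|=0.04164 <1
  x=-1.802: |R|=0.02267 <1
  x=-4.734: |R|=1.64458 >1
  x=-4.676: |R|=1.57159 >1
  x=-4.342: |R|=1.18271 >1
Interval (-4.1667, 0).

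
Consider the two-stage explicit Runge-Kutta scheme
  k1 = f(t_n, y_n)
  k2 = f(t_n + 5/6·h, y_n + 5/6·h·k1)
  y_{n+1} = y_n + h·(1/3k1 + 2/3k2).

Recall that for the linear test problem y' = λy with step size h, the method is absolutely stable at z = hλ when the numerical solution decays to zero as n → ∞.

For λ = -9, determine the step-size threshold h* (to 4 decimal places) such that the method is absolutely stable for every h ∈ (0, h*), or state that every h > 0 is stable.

(-1.8000,0); λ=-9 ⇒ h* = (9/5)/9 = 0.2000.

Set f=λy, z=hλ:
  k1=λy_n ⇒ h·k1=z·y_n;  k2=λ(1+5/6z)y_n ⇒ h·k2=z(1+5/6z)y_n
  y_{n+1}/y_n = 1 + 1/3z + 2/3z(1+5/6z) = 1 + z + 5/9z²
  so R(z) = 1 + z + 5/9z².

Boundary: |R(x)|=1, x<0.
x=-1.51: |R|=0.7567
R=1: x+5/9x²=0 ⇒ x=−9/5=-1.8000; min R=1−1/(4·5/9)=0.5500>−1
Confirm numerically:
  x=-1.379: |R|=0.67747 <1
  x=-0.804: |R|=0.55512 <1
  x=-0.799: |R|=0.55567 <1
  x=-2.281: |R|=1.60953 >1
  x=-2.278: |R|=1.60494 >1
  x=-1.912: |R|=1.11897 >1
Stable set (-1.8000, 0).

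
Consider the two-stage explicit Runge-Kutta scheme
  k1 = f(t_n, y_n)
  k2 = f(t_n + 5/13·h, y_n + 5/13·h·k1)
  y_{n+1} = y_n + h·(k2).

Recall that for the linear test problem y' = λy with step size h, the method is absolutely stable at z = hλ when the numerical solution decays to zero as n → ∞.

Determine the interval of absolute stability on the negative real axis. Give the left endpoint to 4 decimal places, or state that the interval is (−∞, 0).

Set f=λy, z=hλ:
  k1=λy_n ⇒ h·k1=z·y_n;  k2=λ(1+5/13z)y_n ⇒ h·k2=z(1+5/13z)y_n
  y_{n+1}/y_n = 1 + z(1+5/13z) = 1 + z + 5/13z²
  Hence R(z) = 1 + z + 5/13z².

Solve |R(x)|<1 on ℝ⁻.
x=-1.18: |R|=0.3555
R=1: x+5/13x²=0 ⇒ x=−13/5=-2.6000; min R=1−1/(4·5/13)=0.3500>−1
Confirm numerically:
  x=-2.507: |R|=0.91033 <1
  x=-2.423: |R|=0.83505 <1
  x=-2.388: |R|=0.80529 <1
  x=-1.562: |R|=0.37640 <1
  x=-2.877: |R|=1.30651 >1
  x=-2.832: |R|=1.25270 >1
  x=-2.766: |R|=1.17660 >1
Interval (-2.6000, 0).

(-2.6000, 0).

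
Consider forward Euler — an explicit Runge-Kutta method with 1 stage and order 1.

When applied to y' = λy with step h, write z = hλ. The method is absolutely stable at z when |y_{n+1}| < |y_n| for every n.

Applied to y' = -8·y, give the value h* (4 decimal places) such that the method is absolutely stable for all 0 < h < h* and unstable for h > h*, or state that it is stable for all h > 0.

On y'=λy, z=hλ:
  order 1, 1-stage ⇒ R(z)=1+z
  (e.g. R(-0.52)=0.48000, |R|=0.48000)

Boundary: |R(x)|=1, x<0.
x=-0.52: |R|=0.4800
|R(-2.2)|=1.2000 |R(-1.2)|=0.2000 |R(-1.13)|=0.1300
Bisect:
  x_lo=-2.7527 |R|=1.7527  x_hi=-0.3102 |R|=0.6898
  mid=-1.53145 |R|=0.53145 →hi
  mid=-2.14205 |R|=1.14205 →lo
  mid=-1.83675 |R|=0.83675 →hi
  mid=-1.98940 |R|=0.98940 →hi
  mid=-2.06573 |R|=1.06573 →lo
  mid=-2.02756 |R|=1.02756 →lo
  mid=-2.00848 |R|=1.00848 →lo
  ...
  [-2.00013,-1.99999] ⇒ x*=-2.0000
So |R|<1 on (-2.0000, 0).

(-2.0000,0); λ=-8 ⇒ h* = 0.2500.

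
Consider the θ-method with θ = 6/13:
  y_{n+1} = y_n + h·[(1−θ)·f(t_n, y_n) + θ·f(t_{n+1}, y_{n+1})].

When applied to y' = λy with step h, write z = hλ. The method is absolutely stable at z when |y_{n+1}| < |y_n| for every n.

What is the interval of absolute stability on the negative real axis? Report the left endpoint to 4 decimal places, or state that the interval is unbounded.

z∈(-26.0000,0).

On y'=λy, z=hλ:
  y_{n+1} = y_n + z·[7/13·y_n + 6/13·y_{n+1}] ⇒ (1 − 6/13z)y_{n+1} = (1 + 7/13z)y_n
  R(z) = (1 + 7/13z)/(1 − 6/13z).

Solve |R(x)|<1 on ℝ⁻.
x=-0.37: |R|=0.6840
R=−1: 1+7/13x = −1+6/13x ⇒ -1/13x=2 ⇒ x=2/(-1/13)=-26.0000
Confirm numerically:
  x=-19.432: |R|=0.94932 <1
  x=-18.435: |R|=0.93880 <1
  x=-12.530: |R|=0.84724 <1
  x=-26.516: |R|=1.00300 >1
  x=-26.506: |R|=1.00294 >1
  x=-26.022: |R|=1.00013 >1
Stable set (-26.0000, 0).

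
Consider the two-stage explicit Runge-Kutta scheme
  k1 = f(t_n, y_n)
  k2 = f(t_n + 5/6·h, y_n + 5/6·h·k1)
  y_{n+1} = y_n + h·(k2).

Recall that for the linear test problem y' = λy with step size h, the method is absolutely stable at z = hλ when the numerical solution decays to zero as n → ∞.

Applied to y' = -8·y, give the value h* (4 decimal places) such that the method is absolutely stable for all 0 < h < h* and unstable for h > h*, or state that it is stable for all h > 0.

Test eqn y'=λy, z=hλ:
  k1=λy_n ⇒ h·k1=z·y_n;  k2=λ(1+5/6z)y_n ⇒ h·k2=z(1+5/6z)y_n
  y_{n+1}/y_n = 1 + z(1+5/6z) = 1 + z + 5/6z²
  R(z) = 1 + z + 5/6z².

Solve |R(x)|<1 on ℝ⁻.
x=-1.34: |R|=1.1563
R=1: x+5/6x²=0 ⇒ x=−6/5=-1.2000; min R=1−1/(4·5/6)=0.7000>−1
Confirm numerically:
  x=-0.919: |R|=0.78480 <1
  x=-0.762: |R|=0.72187 <1
  x=-0.753: |R|=0.71951 <1
  x=-0.553: |R|=0.70184 <1
  x=-1.562: |R|=1.47120 >1
  x=-1.316: |R|=1.12721 >1
  x=-1.233: |R|=1.03391 >1
So |R|<1 on (-1.2000, 0).

(-1.2000,0); λ=-8 ⇒ h* = (6/5)/8 = 0.1500.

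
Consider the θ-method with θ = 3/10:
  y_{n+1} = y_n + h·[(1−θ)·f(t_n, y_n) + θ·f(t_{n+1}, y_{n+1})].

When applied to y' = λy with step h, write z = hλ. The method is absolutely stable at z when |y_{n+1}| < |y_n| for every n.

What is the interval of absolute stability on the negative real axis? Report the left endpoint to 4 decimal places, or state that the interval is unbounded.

Test eqn y'=λy, z=hλ:
  y_{n+1} = y_n + z·[7/10·y_n + 3/10·y_{n+1}] ⇒ (1 − 3/10z)y_{n+1} = (1 + 7/10z)y_n
  Hence R(z) = (1 + 7/10z)/(1 − 3/10z).

Solve |R(x)|<1 on ℝ⁻.
x=-1.14: |R|=0.1505
R=−1: 1+7/10x = −1+3/10x ⇒ -2/5x=2 ⇒ x=2/(-2/5)=-5.0000
Confirm numerically:
  x=-3.235: |R|=0.64172 <1
  x=-2.972: |R|=0.57116 <1
  x=-2.293: |R|=0.35849 <1
  x=-5.329: |R|=1.05064 >1
  x=-5.260: |R|=1.04034 >1
Interval (-5.0000, 0).

z∈(-5.0000,0).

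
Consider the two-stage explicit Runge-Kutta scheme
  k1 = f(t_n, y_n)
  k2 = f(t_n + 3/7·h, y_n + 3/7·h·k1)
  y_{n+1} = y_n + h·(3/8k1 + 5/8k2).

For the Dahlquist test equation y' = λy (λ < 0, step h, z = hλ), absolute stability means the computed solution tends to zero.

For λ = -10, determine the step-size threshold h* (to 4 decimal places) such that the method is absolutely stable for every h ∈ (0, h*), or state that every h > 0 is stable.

(-3.7333,0); λ=-10 ⇒ h* = (56/15)/10 = 0.3733.

Test eqn y'=λy, z=hλ:
  k1=λy_n ⇒ h·k1=z·y_n;  k2=λ(1+3/7z)y_n ⇒ h·k2=z(1+3/7z)y_n
  y_{n+1}/y_n = 1 + 3/8z + 5/8z(1+3/7z) = 1 + z + 15/56z²
  ⇒ R(z) = 1 + z + 15/56z².

Boundary: |R(x)|=1, x<0.
x=-1.78: |R|=0.0687
R=1: x+15/56x²=0 ⇒ x=−56/15=-3.7333; min R=1−1/(4·15/56)=0.0667>−1
Confirm numerically:
  x=-2.934: |R|=0.37181 <1
  x=-2.644: |R|=0.22852 <1
  x=-2.023: |R|=0.07321 <1
  x=-1.729: |R|=0.07174 <1
  x=-4.130: |R|=1.43881 >1
  x=-3.928: |R|=1.20482 >1
  x=-3.846: |R|=1.11607 >1
Stable set (-3.7333, 0).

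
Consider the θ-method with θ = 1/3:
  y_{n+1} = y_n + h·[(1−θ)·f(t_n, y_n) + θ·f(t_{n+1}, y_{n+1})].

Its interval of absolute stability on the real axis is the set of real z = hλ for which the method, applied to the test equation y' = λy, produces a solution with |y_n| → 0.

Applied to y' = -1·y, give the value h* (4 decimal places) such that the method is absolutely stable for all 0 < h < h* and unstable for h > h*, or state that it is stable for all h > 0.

(-6.0000,0); λ=-1 ⇒ h* = (6)/1 = 6.0000.

Test eqn y'=λy, z=hλ:
  y_{n+1} = y_n + z·[2/3·y_n + 1/3·y_{n+1}] ⇒ (1 − 1/3z)y_{n+1} = (1 + 2/3z)y_n
  R(z) = (1 + 2/3z)/(1 − 1/3z).

Need |R(x)|<1, x<0.
x=-1.48: |R|=0.0089
R=−1: 1+2/3x = −1+1/3x ⇒ -1/3x=2 ⇒ x=2/(-1/3)=-6.0000
Confirm numerically:
  x=-5.003: |R|=0.87542 <1
  x=-4.217: |R|=0.75294 <1
  x=-2.420: |R|=0.33948 <1
  x=-6.517: |R|=1.05432 >1
  x=-6.418: |R|=1.04438 >1
Interval (-6.0000, 0).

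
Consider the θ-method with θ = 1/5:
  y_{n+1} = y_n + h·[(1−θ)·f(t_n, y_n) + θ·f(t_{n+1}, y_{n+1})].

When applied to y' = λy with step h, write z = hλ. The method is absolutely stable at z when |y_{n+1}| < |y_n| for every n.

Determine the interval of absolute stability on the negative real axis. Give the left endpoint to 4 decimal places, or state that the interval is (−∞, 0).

With y'=λy (z=hλ):
  y_{n+1} = y_n + z·[4/5·y_n + 1/5·y_{n+1}] ⇒ (1 − 1/5z)y_{n+1} = (1 + 4/5z)y_n
  ⇒ R(z) = (1 + 4/5z)/(1 − 1/5z).

Solve |R(x)|<1 on ℝ⁻.
x=-1.74: |R|=0.2908
R=−1: 1+4/5x = −1+1/5x ⇒ -3/5x=2 ⇒ x=2/(-3/5)=-3.3333
Confirm numerically:
  x=-3.273: |R|=0.97812 <1
  x=-1.985: |R|=0.42090 <1
  x=-1.672: |R|=0.25300 <1
  x=-3.741: |R|=1.13992 >1
  x=-3.663: |R|=1.11416 >1
  x=-3.602: |R|=1.09370 >1
Stable set (-3.3333, 0).

z∈(-3.3333,0).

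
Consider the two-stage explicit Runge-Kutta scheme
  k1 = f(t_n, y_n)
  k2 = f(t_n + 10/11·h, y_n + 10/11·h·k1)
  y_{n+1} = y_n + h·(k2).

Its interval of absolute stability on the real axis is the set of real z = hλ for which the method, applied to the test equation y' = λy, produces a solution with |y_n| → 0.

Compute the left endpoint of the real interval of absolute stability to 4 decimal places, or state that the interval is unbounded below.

With y'=λy (z=hλ):
  k1=λy_n ⇒ h·k1=z·y_n;  k2=λ(1+10/11z)y_n ⇒ h·k2=z(1+10/11z)y_n
  y_{n+1}/y_n = 1 + z(1+10/11z) = 1 + z + 10/11z²
  R(z) = 1 + z + 10/11z².

Solve |R(x)|<1 on ℝ⁻.
x=-1.79: |R|=2.1228
R=1: x+10/11x²=0 ⇒ x=−11/10=-1.1000; min R=1−1/(4·10/11)=0.7250>−1
Confirm numerically:
  x=-0.925: |R|=0.85284 <1
  x=-0.668: |R|=0.73766 <1
  x=-0.598: |R|=0.72709 <1
  x=-0.525: |R|=0.72557 <1
  x=-1.548: |R|=1.63046 >1
  x=-1.360: |R|=1.32145 >1
So |R|<1 on (-1.1000, 0).

left endpoint -1.1000.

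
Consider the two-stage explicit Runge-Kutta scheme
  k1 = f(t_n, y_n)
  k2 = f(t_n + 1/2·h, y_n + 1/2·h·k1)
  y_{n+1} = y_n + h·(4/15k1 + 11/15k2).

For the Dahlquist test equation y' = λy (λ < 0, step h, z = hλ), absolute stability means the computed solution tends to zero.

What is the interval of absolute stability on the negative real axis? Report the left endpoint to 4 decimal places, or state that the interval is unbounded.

Set f=λy, z=hλ:
  k1=λy_n ⇒ h·k1=z·y_n;  k2=λ(1+1/2z)y_n ⇒ h·k2=z(1+1/2z)y_n
  y_{n+1}/y_n = 1 + 4/15z + 11/15z(1+1/2z) = 1 + z + 11/30z²
  ⇒ R(z) = 1 + z + 11/30z².

Find x<0 with |R(x)|<1.
x=-0.75: |R|=0.4562
R=1: x+11/30x²=0 ⇒ x=−30/11=-2.7273; min R=1−1/(4·11/30)=0.3182>−1
Confirm numerically:
  x=-2.120: |R|=0.52795 <1
  x=-1.862: |R|=0.40925 <1
  x=-1.116: |R|=0.34067 <1
  x=-2.969: |R|=1.26315 >1
  x=-2.939: |R|=1.22816 >1
  x=-2.870: |R|=1.15020 >1
So |R|<1 on (-2.7273, 0).

z∈(-2.7273,0).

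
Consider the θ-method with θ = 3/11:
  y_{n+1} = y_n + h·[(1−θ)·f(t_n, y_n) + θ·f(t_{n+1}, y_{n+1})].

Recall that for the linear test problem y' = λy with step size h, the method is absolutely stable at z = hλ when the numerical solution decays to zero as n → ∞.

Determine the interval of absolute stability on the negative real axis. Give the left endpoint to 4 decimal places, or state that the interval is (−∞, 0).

Set f=λy, z=hλ:
  y_{n+1} = y_n + z·[8/11·y_n + 3/11·y_{n+1}] ⇒ (1 − 3/11z)y_{n+1} = (1 + 8/11z)y_n
  R(z) = (1 + 8/11z)/(1 − 3/11z).

Boundary: |R(x)|=1, x<0.
x=-0.76: |R|=0.3705
R=−1: 1+8/11x = −1+3/11x ⇒ -5/11x=2 ⇒ x=2/(-5/11)=-4.4000
Confirm numerically:
  x=-3.680: |R|=0.83666 <1
  x=-2.857: |R|=0.60579 <1
  x=-2.775: |R|=0.57956 <1
  x=-2.405: |R|=0.45237 <1
  x=-4.953: |R|=1.10693 >1
  x=-4.784: |R|=1.07573 >1
Stable set (-4.4000, 0).

z∈(-4.4000,0).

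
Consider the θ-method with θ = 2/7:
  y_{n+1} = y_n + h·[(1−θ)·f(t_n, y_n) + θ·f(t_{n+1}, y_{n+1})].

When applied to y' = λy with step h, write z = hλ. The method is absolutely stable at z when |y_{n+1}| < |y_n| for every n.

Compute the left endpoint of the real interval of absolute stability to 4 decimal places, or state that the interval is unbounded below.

z* = -4.6667.

On y'=λy, z=hλ:
  y_{n+1} = y_n + z·[5/7·y_n + 2/7·y_{n+1}] ⇒ (1 − 2/7z)y_{n+1} = (1 + 5/7z)y_n
  Hence R(z) = (1 + 5/7z)/(1 − 2/7z).

Need |R(x)|<1, x<0.
x=-0.36: |R|=0.6736
R=−1: 1+5/7x = −1+2/7x ⇒ -3/7x=2 ⇒ x=2/(-3/7)=-4.6667
Confirm numerically:
  x=-4.099: |R|=0.88795 <1
  x=-3.964: |R|=0.85879 <1
  x=-3.072: |R|=0.63603 <1
  x=-2.326: |R|=0.39736 <1
  x=-5.174: |R|=1.08773 >1
  x=-4.934: |R|=1.04755 >1
Interval (-4.6667, 0).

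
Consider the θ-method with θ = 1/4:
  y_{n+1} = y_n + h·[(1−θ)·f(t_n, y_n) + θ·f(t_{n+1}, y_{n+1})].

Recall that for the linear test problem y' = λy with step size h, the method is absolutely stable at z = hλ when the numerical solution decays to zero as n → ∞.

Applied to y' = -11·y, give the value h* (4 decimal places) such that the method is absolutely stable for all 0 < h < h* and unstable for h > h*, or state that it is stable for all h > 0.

On y'=λy, z=hλ:
  y_{n+1} = y_n + z·[3/4·y_n + 1/4·y_{n+1}] ⇒ (1 − 1/4z)y_{n+1} = (1 + 3/4z)y_n
  ⇒ R(z) = (1 + 3/4z)/(1 − 1/4z).

Need |R(x)|<1, x<0.
x=-0.38: |R|=0.6530
R=−1: 1+3/4x = −1+1/4x ⇒ -1/2x=2 ⇒ x=2/(-1/2)=-4.0000
Confirm numerically:
  x=-3.912: |R|=0.97776 <1
  x=-3.200: |R|=0.77778 <1
  x=-2.888: |R|=0.67712 <1
  x=-2.187: |R|=0.41393 <1
  x=-4.191: |R|=1.04664 >1
  x=-4.023: |R|=1.00573 >1
So |R|<1 on (-4.0000, 0).

(-4.0000,0); λ=-11 ⇒ h* = (4)/11 = 0.3636.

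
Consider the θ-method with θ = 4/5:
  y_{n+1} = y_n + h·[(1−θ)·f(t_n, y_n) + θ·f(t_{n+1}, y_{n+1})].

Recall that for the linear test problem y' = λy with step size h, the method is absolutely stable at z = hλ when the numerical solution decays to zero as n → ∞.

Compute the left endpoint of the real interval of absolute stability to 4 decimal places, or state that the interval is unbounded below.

Set f=λy, z=hλ:
  y_{n+1} = y_n + z·[1/5·y_n + 4/5·y_{n+1}] ⇒ (1 − 4/5z)y_{n+1} = (1 + 1/5z)y_n
  ⇒ R(z) = (1 + 1/5z)/(1 − 4/5z).

Solve |R(x)|<1 on ℝ⁻.
x=-0.42: |R|=0.6856
x=-2: |R|=0.2308
x=-10: |R|=0.1111
x=-100: |R|=0.2346
θ=4/5≥1/2 ⇒ |1+1/5x|<|1−4/5x| ∀x<0 ⇒ stable on all of ℝ⁻.

(−∞, 0) — no finite endpoint.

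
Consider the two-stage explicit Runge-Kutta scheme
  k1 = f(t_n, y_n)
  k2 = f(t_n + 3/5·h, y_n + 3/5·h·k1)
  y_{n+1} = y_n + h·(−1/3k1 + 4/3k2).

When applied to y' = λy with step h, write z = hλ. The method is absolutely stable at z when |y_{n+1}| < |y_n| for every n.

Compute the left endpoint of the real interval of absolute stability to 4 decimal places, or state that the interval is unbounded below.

left endpoint -1.2500.

On y'=λy, z=hλ:
  k1=λy_n ⇒ h·k1=z·y_n;  k2=λ(1+3/5z)y_n ⇒ h·k2=z(1+3/5z)y_n
  y_{n+1}/y_n = 1 − 1/3z + 4/3z(1+3/5z) = 1 + z + 4/5z²
  R(z) = 1 + z + 4/5z².

Need |R(x)|<1, x<0.
x=-1.69: |R|=1.5949
R=1: x+4/5x²=0 ⇒ x=−5/4=-1.2500; min R=1−1/(4·4/5)=0.6875>−1
Confirm numerically:
  x=-1.217: |R|=0.96787 <1
  x=-1.176: |R|=0.93038 <1
  x=-0.657: |R|=0.68832 <1
  x=-1.565: |R|=1.39438 >1
  x=-1.503: |R|=1.30421 >1
  x=-1.457: |R|=1.24128 >1
Stable set (-1.2500, 0).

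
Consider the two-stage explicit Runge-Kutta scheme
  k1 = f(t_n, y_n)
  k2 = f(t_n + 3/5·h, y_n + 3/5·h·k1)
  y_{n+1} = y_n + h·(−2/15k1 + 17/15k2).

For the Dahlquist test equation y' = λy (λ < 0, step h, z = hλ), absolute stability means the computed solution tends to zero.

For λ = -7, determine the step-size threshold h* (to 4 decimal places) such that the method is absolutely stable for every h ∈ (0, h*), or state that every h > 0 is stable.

With y'=λy (z=hλ):
  k1=λy_n ⇒ h·k1=z·y_n;  k2=λ(1+3/5z)y_n ⇒ h·k2=z(1+3/5z)y_n
  y_{n+1}/y_n = 1 − 2/15z + 17/15z(1+3/5z) = 1 + z + 17/25z²
  ⇒ R(z) = 1 + z + 17/25z².

Solve |R(x)|<1 on ℝ⁻.
x=-0.97: |R|=0.6698
R=1: x+17/25x²=0 ⇒ x=−25/17=-1.4706; min R=1−1/(4·17/25)=0.6324>−1
Confirm numerically:
  x=-1.170: |R|=0.76085 <1
  x=-1.013: |R|=0.68479 <1
  x=-0.834: |R|=0.63898 <1
  x=-0.663: |R|=0.63591 <1
  x=-1.999: |R|=1.71828 >1
  x=-1.792: |R|=1.39166 >1
Interval (-1.4706, 0).

(-1.4706,0); λ=-7 ⇒ h* = (25/17)/7 = 0.2101.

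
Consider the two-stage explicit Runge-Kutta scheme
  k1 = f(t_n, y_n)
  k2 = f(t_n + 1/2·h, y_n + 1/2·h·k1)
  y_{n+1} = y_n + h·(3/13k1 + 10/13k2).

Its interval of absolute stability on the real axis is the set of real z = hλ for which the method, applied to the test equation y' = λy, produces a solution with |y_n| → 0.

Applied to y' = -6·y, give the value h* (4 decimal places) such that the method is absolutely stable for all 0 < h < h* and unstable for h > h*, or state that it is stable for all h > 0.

(-2.6000,0); λ=-6 ⇒ h* = (13/5)/6 = 0.4333.

With y'=λy (z=hλ):
  k1=λy_n ⇒ h·k1=z·y_n;  k2=λ(1+1/2z)y_n ⇒ h·k2=z(1+1/2z)y_n
  y_{n+1}/y_n = 1 + 3/13z + 10/13z(1+1/2z) = 1 + z + 5/13z²
  ⇒ R(z) = 1 + z + 5/13z².

Solve |R(x)|<1 on ℝ⁻.
x=-0.98: |R|=0.3894
R=1: x+5/13x²=0 ⇒ x=−13/5=-2.6000; min R=1−1/(4·5/13)=0.3500>−1
Confirm numerically:
  x=-2.384: |R|=0.80194 <1
  x=-2.293: |R|=0.72925 <1
  x=-1.594: |R|=0.38324 <1
  x=-1.060: |R|=0.37215 <1
  x=-3.156: |R|=1.67490 >1
  x=-3.134: |R|=1.64368 >1
  x=-2.949: |R|=1.39585 >1
So |R|<1 on (-2.6000, 0).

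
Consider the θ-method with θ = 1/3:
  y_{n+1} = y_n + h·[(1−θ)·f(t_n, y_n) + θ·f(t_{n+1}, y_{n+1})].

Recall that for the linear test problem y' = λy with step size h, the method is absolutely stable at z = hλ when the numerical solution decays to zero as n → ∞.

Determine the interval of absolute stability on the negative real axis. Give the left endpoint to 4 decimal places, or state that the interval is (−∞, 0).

Set f=λy, z=hλ:
  y_{n+1} = y_n + z·[2/3·y_n + 1/3·y_{n+1}] ⇒ (1 − 1/3z)y_{n+1} = (1 + 2/3z)y_n
  so R(z) = (1 + 2/3z)/(1 − 1/3z).

Solve |R(x)|<1 on ℝ⁻.
x=-0.84: |R|=0.3437
R=−1: 1+2/3x = −1+1/3x ⇒ -1/3x=2 ⇒ x=2/(-1/3)=-6.0000
Confirm numerically:
  x=-5.233: |R|=0.90684 <1
  x=-5.221: |R|=0.90524 <1
  x=-3.833: |R|=0.68286 <1
  x=-3.169: |R|=0.54109 <1
  x=-6.386: |R|=1.04113 >1
  x=-6.238: |R|=1.02576 >1
  x=-6.088: |R|=1.00968 >1
Interval (-6.0000, 0).

z∈(-6.0000,0).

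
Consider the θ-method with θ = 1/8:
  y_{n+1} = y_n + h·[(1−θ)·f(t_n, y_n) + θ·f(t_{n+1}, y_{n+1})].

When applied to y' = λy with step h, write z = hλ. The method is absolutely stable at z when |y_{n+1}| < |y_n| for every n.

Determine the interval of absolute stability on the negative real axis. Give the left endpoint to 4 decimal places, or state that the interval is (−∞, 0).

With y'=λy (z=hλ):
  y_{n+1} = y_n + z·[7/8·y_n + 1/8·y_{n+1}] ⇒ (1 − 1/8z)y_{n+1} = (1 + 7/8z)y_n
  ⇒ R(z) = (1 + 7/8z)/(1 − 1/8z).

Solve |R(x)|<1 on ℝ⁻.
x=-1.08: |R|=0.0485
R=−1: 1+7/8x = −1+1/8x ⇒ -3/4x=2 ⇒ x=2/(-3/4)=-2.6667
Confirm numerically:
  x=-2.256: |R|=0.75975 <1
  x=-1.743: |R|=0.43118 <1
  x=-1.348: |R|=0.15362 <1
  x=-3.240: |R|=1.30605 >1
  x=-3.097: |R|=1.23268 >1
  x=-2.737: |R|=1.03930 >1
So |R|<1 on (-2.6667, 0).

z∈(-2.6667,0).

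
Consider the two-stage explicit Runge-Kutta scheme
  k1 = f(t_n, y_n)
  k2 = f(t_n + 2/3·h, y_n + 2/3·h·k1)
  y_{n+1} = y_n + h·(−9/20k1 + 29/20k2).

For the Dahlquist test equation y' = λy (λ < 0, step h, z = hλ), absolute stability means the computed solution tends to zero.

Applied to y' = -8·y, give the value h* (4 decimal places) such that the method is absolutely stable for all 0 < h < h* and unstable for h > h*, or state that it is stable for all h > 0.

With y'=λy (z=hλ):
  k1=λy_n ⇒ h·k1=z·y_n;  k2=λ(1+2/3z)y_n ⇒ h·k2=z(1+2/3z)y_n
  y_{n+1}/y_n = 1 − 9/20z + 29/20z(1+2/3z) = 1 + z + 29/30z²
  Hence R(z) = 1 + z + 29/30z².

Need |R(x)|<1, x<0.
x=-1.65: |R|=1.9817
R=1: x+29/30x²=0 ⇒ x=−30/29=-1.0345; min R=1−1/(4·29/30)=0.7414>−1
Confirm numerically:
  x=-0.993: |R|=0.96018 <1
  x=-0.726: |R|=0.78351 <1
  x=-0.634: |R|=0.75456 <1
  x=-1.482: |R|=1.64111 >1
  x=-1.172: |R|=1.15580 >1
Stable set (-1.0345, 0).

(-1.0345,0); λ=-8 ⇒ h* = (30/29)/8 = 0.1293.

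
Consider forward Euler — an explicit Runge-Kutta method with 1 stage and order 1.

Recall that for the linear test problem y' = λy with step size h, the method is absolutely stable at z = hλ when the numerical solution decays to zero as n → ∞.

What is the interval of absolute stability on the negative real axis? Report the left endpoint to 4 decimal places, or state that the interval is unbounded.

(-2.0000, 0).

On y'=λy, z=hλ:
  order 1, 1-stage ⇒ R(z)=1+z
  (e.g. R(-0.33)=0.67000, |R|=0.67000)

Find x<0 with |R(x)|<1.
x=-0.33: |R|=0.6700
|R(-2.11)|=1.1100 |R(-1.79)|=0.7900 |R(-1.06)|=0.0600
Bisect:
  x_lo=-2.8719 |R|=1.8719  x_hi=-0.0977 |R|=0.9023
  mid=-1.48483 |R|=0.48483 →hi
  mid=-2.17837 |R|=1.17837 →lo
  mid=-1.83160 |R|=0.83160 →hi
  mid=-2.00498 |R|=1.00498 →lo
  mid=-1.91829 |R|=0.91829 →hi
  mid=-1.96164 |R|=0.96164 →hi
  mid=-1.98331 |R|=0.98331 →hi
  mid=-1.99415 |R|=0.99415 →hi
  ...
  [-2.00007,-1.99991] ⇒ x*=-2.0000
Stable set (-2.0000, 0).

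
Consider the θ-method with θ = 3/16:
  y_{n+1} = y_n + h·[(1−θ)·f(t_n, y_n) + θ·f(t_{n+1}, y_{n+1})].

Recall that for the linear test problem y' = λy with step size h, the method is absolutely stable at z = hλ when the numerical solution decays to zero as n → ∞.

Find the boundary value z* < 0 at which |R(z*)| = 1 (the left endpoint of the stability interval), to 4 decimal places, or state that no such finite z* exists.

left endpoint -3.2000.

With y'=λy (z=hλ):
  y_{n+1} = y_n + z·[13/16·y_n + 3/16·y_{n+1}] ⇒ (1 − 3/16z)y_{n+1} = (1 + 13/16z)y_n
  Hence R(z) = (1 + 13/16z)/(1 − 3/16z).

Find x<0 with |R(x)|<1.
x=-1.12: |R|=0.0744
R=−1: 1+13/16x = −1+3/16x ⇒ -5/8x=2 ⇒ x=2/(-5/8)=-3.2000
Confirm numerically:
  x=-2.747: |R|=0.81313 <1
  x=-2.557: |R|=0.72836 <1
  x=-2.549: |R|=0.72470 <1
  x=-2.520: |R|=0.71138 <1
  x=-3.677: |R|=1.17646 >1
  x=-3.307: |R|=1.04128 >1
Stable set (-3.2000, 0).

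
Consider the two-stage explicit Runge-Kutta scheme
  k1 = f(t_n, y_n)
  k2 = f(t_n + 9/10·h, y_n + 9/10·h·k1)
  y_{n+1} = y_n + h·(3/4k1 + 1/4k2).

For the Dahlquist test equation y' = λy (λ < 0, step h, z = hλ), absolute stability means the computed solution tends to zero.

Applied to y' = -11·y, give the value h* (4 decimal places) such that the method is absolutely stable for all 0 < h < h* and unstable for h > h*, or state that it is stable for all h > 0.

(-4.4444,0); λ=-11 ⇒ h* = (40/9)/11 = 0.4040.

With y'=λy (z=hλ):
  k1=λy_n ⇒ h·k1=z·y_n;  k2=λ(1+9/10z)y_n ⇒ h·k2=z(1+9/10z)y_n
  y_{n+1}/y_n = 1 + 3/4z + 1/4z(1+9/10z) = 1 + z + 9/40z²
  ⇒ R(z) = 1 + z + 9/40z².

Solve |R(x)|<1 on ℝ⁻.
x=-1.16: |R|=0.1428
R=1: x+9/40x²=0 ⇒ x=−40/9=-4.4444; min R=1−1/(4·9/40)=-0.1111>−1
Confirm numerically:
  x=-3.234: |R|=0.11922 <1
  x=-2.569: |R|=0.08405 <1
  x=-2.333: |R|=0.10835 <1
  x=-1.990: |R|=0.09898 <1
  x=-4.735: |R|=1.30955 >1
  x=-4.704: |R|=1.27471 >1
Stable set (-4.4444, 0).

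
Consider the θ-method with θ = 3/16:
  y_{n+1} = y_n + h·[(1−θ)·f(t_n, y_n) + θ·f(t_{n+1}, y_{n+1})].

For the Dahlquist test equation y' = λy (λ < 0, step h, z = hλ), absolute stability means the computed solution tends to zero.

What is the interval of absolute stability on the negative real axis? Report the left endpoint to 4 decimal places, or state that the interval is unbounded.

With y'=λy (z=hλ):
  y_{n+1} = y_n + z·[13/16·y_n + 3/16·y_{n+1}] ⇒ (1 − 3/16z)y_{n+1} = (1 + 13/16z)y_n
  so R(z) = (1 + 13/16z)/(1 − 3/16z).

Find x<0 with |R(x)|<1.
x=-1.1: |R|=0.0881
R=−1: 1+13/16x = −1+3/16x ⇒ -5/8x=2 ⇒ x=2/(-5/8)=-3.2000
Confirm numerically:
  x=-2.682: |R|=0.78458 <1
  x=-2.551: |R|=0.72562 <1
  x=-2.100: |R|=0.50673 <1
  x=-1.693: |R|=0.28507 <1
  x=-3.561: |R|=1.13529 >1
  x=-3.417: |R|=1.08266 >1
  x=-3.307: |R|=1.04128 >1
Stable set (-3.2000, 0).

z∈(-3.2000,0).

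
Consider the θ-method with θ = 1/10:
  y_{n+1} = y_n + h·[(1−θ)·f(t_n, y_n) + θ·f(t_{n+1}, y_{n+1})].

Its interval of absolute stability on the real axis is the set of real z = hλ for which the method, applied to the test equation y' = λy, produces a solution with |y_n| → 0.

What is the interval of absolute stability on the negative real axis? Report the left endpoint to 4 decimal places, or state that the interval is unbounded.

Test eqn y'=λy, z=hλ:
  y_{n+1} = y_n + z·[9/10·y_n + 1/10·y_{n+1}] ⇒ (1 − 1/10z)y_{n+1} = (1 + 9/10z)y_n
  so R(z) = (1 + 9/10z)/(1 − 1/10z).

Boundary: |R(x)|=1, x<0.
x=-0.76: |R|=0.2937
R=−1: 1+9/10x = −1+1/10x ⇒ -4/5x=2 ⇒ x=2/(-4/5)=-2.5000
Confirm numerically:
  x=-2.149: |R|=0.76887 <1
  x=-2.076: |R|=0.71911 <1
  x=-1.990: |R|=0.65972 <1
  x=-1.233: |R|=0.09766 <1
  x=-2.937: |R|=1.27023 >1
  x=-2.800: |R|=1.18750 >1
  x=-2.570: |R|=1.04455 >1
Stable set (-2.5000, 0).

z∈(-2.5000,0).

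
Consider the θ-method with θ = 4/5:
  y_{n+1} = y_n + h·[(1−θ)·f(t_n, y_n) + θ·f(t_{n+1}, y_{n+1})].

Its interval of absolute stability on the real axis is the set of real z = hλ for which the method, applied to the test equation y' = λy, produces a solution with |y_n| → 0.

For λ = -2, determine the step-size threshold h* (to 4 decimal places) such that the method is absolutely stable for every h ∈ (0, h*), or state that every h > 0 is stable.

unbounded; (−∞, 0). Any h>0 works for λ=-2.

Test eqn y'=λy, z=hλ:
  y_{n+1} = y_n + z·[1/5·y_n + 4/5·y_{n+1}] ⇒ (1 − 4/5z)y_{n+1} = (1 + 1/5z)y_n
  so R(z) = (1 + 1/5z)/(1 − 4/5z).

Solve |R(x)|<1 on ℝ⁻.
x=-0.33: |R|=0.7389
x=-2: |R|=0.2308
x=-10: |R|=0.1111
x=-100: |R|=0.2346
θ=4/5≥1/2 ⇒ |1+1/5x|<|1−4/5x| ∀x<0 ⇒ stable on all of ℝ⁻.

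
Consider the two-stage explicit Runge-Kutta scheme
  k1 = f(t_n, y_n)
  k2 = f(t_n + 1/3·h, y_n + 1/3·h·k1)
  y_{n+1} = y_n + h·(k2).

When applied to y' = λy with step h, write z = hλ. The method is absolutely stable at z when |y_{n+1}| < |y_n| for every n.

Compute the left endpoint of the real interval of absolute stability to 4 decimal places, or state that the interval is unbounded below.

Test eqn y'=λy, z=hλ:
  k1=λy_n ⇒ h·k1=z·y_n;  k2=λ(1+1/3z)y_n ⇒ h·k2=z(1+1/3z)y_n
  y_{n+1}/y_n = 1 + z(1+1/3z) = 1 + z + 1/3z²
  R(z) = 1 + z + 1/3z².

Find x<0 with |R(x)|<1.
x=-1.45: |R|=0.2508
R=1: x+1/3x²=0 ⇒ x=−3=-3.0000; min R=1−1/(4·1/3)=0.2500>−1
Confirm numerically:
  x=-1.867: |R|=0.29490 <1
  x=-1.737: |R|=0.26872 <1
  x=-1.364: |R|=0.25617 <1
  x=-1.214: |R|=0.27727 <1
  x=-3.443: |R|=1.50842 >1
  x=-3.215: |R|=1.23041 >1
  x=-3.159: |R|=1.16743 >1
Interval (-3.0000, 0).

left endpoint -3.0000.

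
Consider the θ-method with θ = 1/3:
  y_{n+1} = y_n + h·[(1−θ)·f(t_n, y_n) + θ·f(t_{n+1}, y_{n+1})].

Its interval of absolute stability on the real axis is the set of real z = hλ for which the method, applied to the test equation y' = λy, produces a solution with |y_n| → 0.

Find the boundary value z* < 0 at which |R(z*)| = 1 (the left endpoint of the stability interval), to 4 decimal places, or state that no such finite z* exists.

Test eqn y'=λy, z=hλ:
  y_{n+1} = y_n + z·[2/3·y_n + 1/3·y_{n+1}] ⇒ (1 − 1/3z)y_{n+1} = (1 + 2/3z)y_n
  R(z) = (1 + 2/3z)/(1 − 1/3z).

Find x<0 with |R(x)|<1.
x=-1.49: |R|=0.0045
R=−1: 1+2/3x = −1+1/3x ⇒ -1/3x=2 ⇒ x=2/(-1/3)=-6.0000
Confirm numerically:
  x=-5.706: |R|=0.96623 <1
  x=-5.425: |R|=0.93175 <1
  x=-3.057: |R|=0.51412 <1
  x=-2.654: |R|=0.40821 <1
  x=-6.490: |R|=1.05163 >1
  x=-6.022: |R|=1.00244 >1
Stable set (-6.0000, 0).

left endpoint -6.0000.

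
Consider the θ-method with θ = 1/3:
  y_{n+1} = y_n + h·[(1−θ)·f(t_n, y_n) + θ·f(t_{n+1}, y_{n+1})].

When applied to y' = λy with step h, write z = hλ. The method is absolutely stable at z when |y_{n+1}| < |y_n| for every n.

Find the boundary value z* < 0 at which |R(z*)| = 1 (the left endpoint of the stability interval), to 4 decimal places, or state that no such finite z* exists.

On y'=λy, z=hλ:
  y_{n+1} = y_n + z·[2/3·y_n + 1/3·y_{n+1}] ⇒ (1 − 1/3z)y_{n+1} = (1 + 2/3z)y_n
  ⇒ R(z) = (1 + 2/3z)/(1 − 1/3z).

Find x<0 with |R(x)|<1.
x=-1.26: |R|=0.1127
R=−1: 1+2/3x = −1+1/3x ⇒ -1/3x=2 ⇒ x=2/(-1/3)=-6.0000
Confirm numerically:
  x=-5.692: |R|=0.96457 <1
  x=-3.853: |R|=0.68671 <1
  x=-3.705: |R|=0.65772 <1
  x=-6.587: |R|=1.06123 >1
  x=-6.349: |R|=1.03733 >1
So |R|<1 on (-6.0000, 0).

z* = -6.0000.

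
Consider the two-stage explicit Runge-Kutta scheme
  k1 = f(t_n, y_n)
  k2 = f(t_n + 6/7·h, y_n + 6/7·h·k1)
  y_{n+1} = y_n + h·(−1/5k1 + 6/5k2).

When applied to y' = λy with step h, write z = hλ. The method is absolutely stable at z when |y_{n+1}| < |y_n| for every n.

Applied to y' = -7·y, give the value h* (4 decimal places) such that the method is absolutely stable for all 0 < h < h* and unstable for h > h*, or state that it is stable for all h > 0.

On y'=λy, z=hλ:
  k1=λy_n ⇒ h·k1=z·y_n;  k2=λ(1+6/7z)y_n ⇒ h·k2=z(1+6/7z)y_n
  y_{n+1}/y_n = 1 − 1/5z + 6/5z(1+6/7z) = 1 + z + 36/35z²
  Hence R(z) = 1 + z + 36/35z².

Find x<0 with |R(x)|<1.
x=-1.52: |R|=1.8564
R=1: x+36/35x²=0 ⇒ x=−35/36=-0.9722; min R=1−1/(4·36/35)=0.7569>−1
Confirm numerically:
  x=-0.699: |R|=0.80356 <1
  x=-0.692: |R|=0.80055 <1
  x=-0.622: |R|=0.77594 <1
  x=-0.461: |R|=0.75759 <1
  x=-1.461: |R|=1.73451 >1
  x=-1.269: |R|=1.38737 >1
Stable set (-0.9722, 0).

(-0.9722,0); λ=-7 ⇒ h* = (35/36)/7 = 0.1389.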